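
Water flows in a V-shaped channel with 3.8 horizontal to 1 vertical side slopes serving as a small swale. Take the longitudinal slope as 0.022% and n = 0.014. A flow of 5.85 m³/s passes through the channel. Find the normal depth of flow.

y_n = 1.38 m

Manning's equation rearranged: A R^(2/3) = nQ / (1·√S) = 0.014 × 5.85 / (√0.00022) = 5.522.
Try y = 1.74 m: A R^(2/3) = 10.25 — too large.
Try y = 1.2 m: A R^(2/3) = 3.807 — too small.
Try y = 1.38 m: A R^(2/3) = 5.526 — close enough.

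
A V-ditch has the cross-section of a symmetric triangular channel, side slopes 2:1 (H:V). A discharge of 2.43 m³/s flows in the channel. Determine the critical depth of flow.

y_c = 0.787 m

At critical depth, Q² T / (g A³) = 1, i.e. A³/T = Q²/g = 2.43²/9.81 = 0.6019.
Trying y = 0.657 m: A³/T = 0.2448 — too small.
Trying y = 0.787 m: A³/T = 0.6038 — ≈ 0.6019.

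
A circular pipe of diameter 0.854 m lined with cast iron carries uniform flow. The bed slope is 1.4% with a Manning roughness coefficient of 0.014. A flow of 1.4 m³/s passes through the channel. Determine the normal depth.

y_n = 0.583 m

Manning's equation rearranged: A R^(2/3) = nQ / (1·√S) = 0.014 × 1.4 / (√0.014) = 0.1657.
At y = 0.635 m: A R^(2/3) = 0.1847 — high.
At y = 0.486 m: A R^(2/3) = 0.1266 — low.
At y = 0.583 m: A R^(2/3) = 0.1657 — ≈ 0.1657.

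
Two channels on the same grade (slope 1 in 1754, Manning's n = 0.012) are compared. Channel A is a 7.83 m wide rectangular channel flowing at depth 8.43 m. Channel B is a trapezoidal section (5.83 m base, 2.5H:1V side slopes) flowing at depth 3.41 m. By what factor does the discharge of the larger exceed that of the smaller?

Channel A: Flow area A = b·y = 7.83 × 8.43 = 66.01 m². Wetted perimeter P = b + 2y = 7.83 + 2×8.43 = 24.69 m. Hydraulic radius R = A/P = 66.01/24.69 = 2.673 m. Q_A = (1/0.012)·66.01·2.673^(2/3)·√0.0005701 = 253 m³/s.
Channel B: With bottom width b = 5.83 m and side slope z = 2.5: A = (b + zy)y = (5.83 + 2.5×3.41)×3.41 = 48.95 m²; P = b + 2y√(1+z²) = 5.83 + 2×3.41×2.693 = 24.19 m. Hydraulic radius R = A/P = 48.95/24.19 = 2.023 m. Q_B = (1/0.012)·48.95·2.023^(2/3)·√0.0005701 = 155.8 m³/s.
The larger discharge is 253 m³/s and the smaller is 155.8 m³/s; the ratio is 1.62.

1.62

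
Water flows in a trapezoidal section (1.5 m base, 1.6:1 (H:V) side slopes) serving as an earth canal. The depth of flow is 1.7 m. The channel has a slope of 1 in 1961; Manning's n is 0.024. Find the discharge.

Q = 6.32 m³/s

With bottom width b = 1.5 m and side slope z = 1.6: A = (b + zy)y = (1.5 + 1.6×1.7)×1.7 = 7.174 m²; P = b + 2y√(1+z²) = 1.5 + 2×1.7×1.887 = 7.915 m.
Hydraulic radius R = A/P = 7.174/7.915 = 0.9064 m.
Manning's equation: Q = (1/n) A R^(2/3) S^(1/2) = (1/0.024) × 7.174 × 0.9064^(2/3) × 0.0005099^(1/2) = 6.32 m³/s.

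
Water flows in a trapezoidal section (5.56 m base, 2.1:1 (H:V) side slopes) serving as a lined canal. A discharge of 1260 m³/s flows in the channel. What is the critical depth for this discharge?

At critical depth, Q² T / (g A³) = 1, i.e. A³/T = Q²/g = 1260²/9.81 = 161800.
Trying y = 6.35 m: A³/T = 53590 — short.
Trying y = 9.91 m: A³/T = 378300 — over.
Trying y = 8.19 m: A³/T = 162100 — close enough.

y_c = 8.19 m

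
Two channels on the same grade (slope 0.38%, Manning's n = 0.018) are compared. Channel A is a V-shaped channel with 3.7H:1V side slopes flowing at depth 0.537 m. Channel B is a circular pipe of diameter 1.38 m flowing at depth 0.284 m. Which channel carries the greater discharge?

channel A

Channel A: For a triangular section with side slope z = 3.7: A = zy² = 3.7×0.537² = 1.067 m²; P = 2y√(1+z²) = 2×0.537×3.833 = 4.116 m. Hydraulic radius R = A/P = 1.067/4.116 = 0.2592 m. Q_A = (1/0.018)·1.067·0.2592^(2/3)·√0.0038 = 1.485 m³/s.
Channel B: For a circular section of diameter D = 1.38 m at depth y = 0.284 m, the central angle is θ = 2 arccos(1 − 2y/D) = 1.883 rad. Then A = (D²/8)(θ − sin θ) = 0.2218 m² and P = Dθ/2 = 1.3 m. Hydraulic radius R = A/P = 0.2218/1.3 = 0.1707 m. Q_B = (1/0.018)·0.2218·0.1707^(2/3)·√0.0038 = 0.2338 m³/s.
Q_A = 1.485 m³/s vs Q_B = 0.2338 m³/s, so channel A carries more.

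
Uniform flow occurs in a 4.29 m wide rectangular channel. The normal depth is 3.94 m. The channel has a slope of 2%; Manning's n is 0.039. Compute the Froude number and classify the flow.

Flow area A = b·y = 4.29 × 3.94 = 16.9 m². Wetted perimeter P = b + 2y = 4.29 + 2×3.94 = 12.17 m.
Hydraulic radius R = A/P = 16.9/12.17 = 1.389 m.
V = (1/n) R^(2/3) √S = (1/0.039) × 1.389^(2/3) × √0.02 = 4.514 m/s. Hydraulic depth D_h = A/T = 16.9/4.29 = 3.94 m.
Froude number Fr = V/√(g·D_h) = 4.514/√(9.81×3.94) = 0.726, which is less than 1, so the flow is subcritical.

subcritical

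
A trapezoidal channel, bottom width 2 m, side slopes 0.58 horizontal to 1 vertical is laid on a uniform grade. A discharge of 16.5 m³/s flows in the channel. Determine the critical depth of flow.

y_c = 1.62 m

At critical depth, Q² T / (g A³) = 1, i.e. A³/T = Q²/g = 16.5²/9.81 = 27.75.
At y = 2.03 m: A³/T = 61.62 — over.
At y = 1.37 m: A³/T = 15.64 — short.
At y = 1.62 m: A³/T = 27.84 — ≈ 27.75.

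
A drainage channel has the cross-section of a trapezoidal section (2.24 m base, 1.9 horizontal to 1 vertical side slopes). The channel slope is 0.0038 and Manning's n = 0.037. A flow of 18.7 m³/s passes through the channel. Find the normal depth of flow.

Manning's equation rearranged: A R^(2/3) = nQ / (1·√S) = 0.037 × 18.7 / (√0.0038) = 11.22.
Try y = 2.18 m: A R^(2/3) = 15.7 — high.
Try y = 1.87 m: A R^(2/3) = 11.23 — close enough.

y_n = 1.87 m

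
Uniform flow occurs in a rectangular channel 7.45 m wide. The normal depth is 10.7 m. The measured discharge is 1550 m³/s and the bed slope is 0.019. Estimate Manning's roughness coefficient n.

Flow area A = b·y = 7.45 × 10.7 = 79.72 m². Wetted perimeter P = b + 2y = 7.45 + 2×10.7 = 28.85 m.
Hydraulic radius R = A/P = 79.72/28.85 = 2.763 m.
Rearranging Manning's equation: n = (1/Q) A R^(2/3) S^(1/2) = (1/1550) × 79.72 × 2.763^(2/3) × √0.019 = 0.014.

n = 0.014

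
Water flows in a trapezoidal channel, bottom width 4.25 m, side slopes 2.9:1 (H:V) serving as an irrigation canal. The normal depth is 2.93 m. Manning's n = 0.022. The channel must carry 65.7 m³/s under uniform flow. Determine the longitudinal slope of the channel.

With bottom width b = 4.25 m and side slope z = 2.9: A = (b + zy)y = (4.25 + 2.9×2.93)×2.93 = 37.35 m²; P = b + 2y√(1+z²) = 4.25 + 2×2.93×3.068 = 22.23 m.
Hydraulic radius R = A/P = 37.35/22.23 = 1.68 m.
From Manning's equation, S = [nQ / (1 A R^(2/3))]² = [0.022 × 65.7 / (1 × 37.35 × 1.68^(2/3))]² = 0.00075.

S = 0.00075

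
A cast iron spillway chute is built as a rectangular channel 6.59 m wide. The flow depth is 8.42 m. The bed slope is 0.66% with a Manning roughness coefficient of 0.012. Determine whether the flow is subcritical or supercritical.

supercritical

Flow area A = b·y = 6.59 × 8.42 = 55.49 m². Wetted perimeter P = b + 2y = 6.59 + 2×8.42 = 23.43 m.
Hydraulic radius R = A/P = 55.49/23.43 = 2.368 m.
V = (1/n) R^(2/3) √S = (1/0.012) × 2.368^(2/3) × √0.0066 = 12.03 m/s. Hydraulic depth D_h = A/T = 55.49/6.59 = 8.42 m.
Froude number Fr = V/√(g·D_h) = 12.03/√(9.81×8.42) = 1.32, which is greater than 1, so the flow is supercritical.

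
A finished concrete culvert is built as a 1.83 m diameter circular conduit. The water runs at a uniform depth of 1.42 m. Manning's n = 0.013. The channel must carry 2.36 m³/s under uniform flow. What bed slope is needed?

For a circular section of diameter D = 1.83 m at depth y = 1.42 m, the central angle is θ = 2 arccos(1 − 2y/D) = 4.311 rad. Then A = (D²/8)(θ − sin θ) = 2.19 m² and P = Dθ/2 = 3.944 m.
Hydraulic radius R = A/P = 2.19/3.944 = 0.5552 m.
From Manning's equation, S = [nQ / (1 A R^(2/3))]² = [0.013 × 2.36 / (1 × 2.19 × 0.5552^(2/3))]² = 0.00043.

S = 0.00043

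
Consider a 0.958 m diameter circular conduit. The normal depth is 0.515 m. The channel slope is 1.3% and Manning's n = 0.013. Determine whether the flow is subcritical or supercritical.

supercritical

For a circular section of diameter D = 0.958 m at depth y = 0.515 m, the central angle is θ = 2 arccos(1 − 2y/D) = 3.292 rad. Then A = (D²/8)(θ − sin θ) = 0.3949 m² and P = Dθ/2 = 1.577 m.
Hydraulic radius R = A/P = 0.3949/1.577 = 0.2504 m.
V = (1/n) R^(2/3) √S = (1/0.013) × 0.2504^(2/3) × √0.013 = 3.484 m/s. Hydraulic depth D_h = A/T = 0.3949/0.9553 = 0.4133 m.
Froude number Fr = V/√(g·D_h) = 3.484/√(9.81×0.4133) = 1.73, which is greater than 1, so the flow is supercritical.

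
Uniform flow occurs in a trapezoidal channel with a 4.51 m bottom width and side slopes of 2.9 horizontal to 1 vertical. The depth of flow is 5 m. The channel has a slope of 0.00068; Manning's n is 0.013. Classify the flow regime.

With bottom width b = 4.51 m and side slope z = 2.9: A = (b + zy)y = (4.51 + 2.9×5)×5 = 95.05 m²; P = b + 2y√(1+z²) = 4.51 + 2×5×3.068 = 35.19 m.
Hydraulic radius R = A/P = 95.05/35.19 = 2.701 m.
V = (1/n) R^(2/3) √S = (1/0.013) × 2.701^(2/3) × √0.00068 = 3.891 m/s. Hydraulic depth D_h = A/T = 95.05/33.51 = 2.836 m.
Froude number Fr = V/√(g·D_h) = 3.891/√(9.81×2.836) = 0.738, which is less than 1, so the flow is subcritical.

subcritical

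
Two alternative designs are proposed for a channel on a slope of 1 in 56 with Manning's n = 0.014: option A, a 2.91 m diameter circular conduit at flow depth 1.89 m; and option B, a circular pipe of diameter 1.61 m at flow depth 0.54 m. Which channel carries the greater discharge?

channel A

Channel A: For a circular section of diameter D = 2.91 m at depth y = 1.89 m, the central angle is θ = 2 arccos(1 − 2y/D) = 3.749 rad. Then A = (D²/8)(θ − sin θ) = 4.572 m² and P = Dθ/2 = 5.455 m. Hydraulic radius R = A/P = 4.572/5.455 = 0.8382 m. Q_A = (1/0.014)·4.572·0.8382^(2/3)·√0.01786 = 38.8 m³/s.
Channel B: For a circular section of diameter D = 1.61 m at depth y = 0.54 m, the central angle is θ = 2 arccos(1 − 2y/D) = 2.471 rad. Then A = (D²/8)(θ − sin θ) = 0.5991 m² and P = Dθ/2 = 1.989 m. Hydraulic radius R = A/P = 0.5991/1.989 = 0.3012 m. Q_B = (1/0.014)·0.5991·0.3012^(2/3)·√0.01786 = 2.57 m³/s.
Q_A = 38.8 m³/s vs Q_B = 2.57 m³/s, so channel A carries more.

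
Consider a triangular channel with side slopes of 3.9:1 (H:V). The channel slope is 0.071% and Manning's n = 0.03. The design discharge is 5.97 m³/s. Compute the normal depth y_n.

y_n = 1.47 m

Manning's equation rearranged: A R^(2/3) = nQ / (1·√S) = 0.03 × 5.97 / (√0.00071) = 6.722.
At y = 1.61 m: A R^(2/3) = 8.564 — over.
At y = 1.2 m: A R^(2/3) = 3.911 — short.
At y = 1.47 m: A R^(2/3) = 6.72 — matches.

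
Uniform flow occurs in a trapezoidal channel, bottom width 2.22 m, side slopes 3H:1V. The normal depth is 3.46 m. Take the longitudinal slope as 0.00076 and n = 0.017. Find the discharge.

Q = 105 m³/s

With bottom width b = 2.22 m and side slope z = 3: A = (b + zy)y = (2.22 + 3×3.46)×3.46 = 43.6 m²; P = b + 2y√(1+z²) = 2.22 + 2×3.46×3.162 = 24.1 m.
Hydraulic radius R = A/P = 43.6/24.1 = 1.809 m.
Manning's equation: Q = (1/n) A R^(2/3) S^(1/2) = (1/0.017) × 43.6 × 1.809^(2/3) × 0.00076^(1/2) = 105 m³/s.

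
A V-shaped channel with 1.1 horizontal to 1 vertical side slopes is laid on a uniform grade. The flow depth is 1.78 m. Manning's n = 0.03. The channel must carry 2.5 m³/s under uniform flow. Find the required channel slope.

For a triangular section with side slope z = 1.1: A = zy² = 1.1×1.78² = 3.485 m²; P = 2y√(1+z²) = 2×1.78×1.487 = 5.292 m.
Hydraulic radius R = A/P = 3.485/5.292 = 0.6585 m.
From Manning's equation, S = [nQ / (1 A R^(2/3))]² = [0.03 × 2.5 / (1 × 3.485 × 0.6585^(2/3))]² = 0.000808.

S = 0.000808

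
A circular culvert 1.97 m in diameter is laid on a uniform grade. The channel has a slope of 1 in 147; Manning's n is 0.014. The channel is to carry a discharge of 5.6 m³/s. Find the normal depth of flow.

Manning's equation rearranged: A R^(2/3) = nQ / (1·√S) = 0.014 × 5.6 / (√0.006803) = 0.9505.
At y = 1.15 m: A R^(2/3) = 1.224 — too large.
At y = 0.727 m: A R^(2/3) = 0.552 — too small.
At y = 0.985 m: A R^(2/3) = 0.9505 — matches.

y_n = 0.985 m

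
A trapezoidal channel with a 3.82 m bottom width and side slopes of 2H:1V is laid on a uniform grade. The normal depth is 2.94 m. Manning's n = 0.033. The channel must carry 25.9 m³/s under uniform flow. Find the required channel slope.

With bottom width b = 3.82 m and side slope z = 2: A = (b + zy)y = (3.82 + 2×2.94)×2.94 = 28.52 m²; P = b + 2y√(1+z²) = 3.82 + 2×2.94×2.236 = 16.97 m.
Hydraulic radius R = A/P = 28.52/16.97 = 1.681 m.
From Manning's equation, S = [nQ / (1 A R^(2/3))]² = [0.033 × 25.9 / (1 × 28.52 × 1.681^(2/3))]² = 0.00045.

S = 0.00045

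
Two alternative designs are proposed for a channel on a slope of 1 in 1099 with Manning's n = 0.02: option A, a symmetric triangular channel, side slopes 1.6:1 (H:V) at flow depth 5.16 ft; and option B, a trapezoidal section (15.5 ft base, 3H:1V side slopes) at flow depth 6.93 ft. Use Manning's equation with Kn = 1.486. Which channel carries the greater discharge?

channel B

Channel A: For a triangular section with side slope z = 1.6: A = zy² = 1.6×5.16² = 42.6 ft²; P = 2y√(1+z²) = 2×5.16×1.887 = 19.47 ft. Hydraulic radius R = A/P = 42.6/19.47 = 2.188 ft. Q_A = (1.486/0.02)·42.6·2.188^(2/3)·√0.0009099 = 160.9 ft³/s.
Channel B: With bottom width b = 15.5 ft and side slope z = 3: A = (b + zy)y = (15.5 + 3×6.93)×6.93 = 251.5 ft²; P = b + 2y√(1+z²) = 15.5 + 2×6.93×3.162 = 59.33 ft. Hydraulic radius R = A/P = 251.5/59.33 = 4.239 ft. Q_B = (1.486/0.02)·251.5·4.239^(2/3)·√0.0009099 = 1476 ft³/s.
Q_A = 160.9 ft³/s vs Q_B = 1476 ft³/s, so channel B carries more.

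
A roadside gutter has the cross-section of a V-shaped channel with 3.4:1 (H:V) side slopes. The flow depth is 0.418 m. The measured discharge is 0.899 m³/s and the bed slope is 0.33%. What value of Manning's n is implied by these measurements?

For a triangular section with side slope z = 3.4: A = zy² = 3.4×0.418² = 0.5941 m²; P = 2y√(1+z²) = 2×0.418×3.544 = 2.963 m.
Hydraulic radius R = A/P = 0.5941/2.963 = 0.2005 m.
Rearranging Manning's equation: n = (1/Q) A R^(2/3) S^(1/2) = (1/0.899) × 0.5941 × 0.2005^(2/3) × √0.0033 = 0.013.

n = 0.013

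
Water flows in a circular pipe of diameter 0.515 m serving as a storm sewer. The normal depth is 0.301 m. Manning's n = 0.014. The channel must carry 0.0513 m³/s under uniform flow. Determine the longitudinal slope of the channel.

For a circular section of diameter D = 0.515 m at depth y = 0.301 m, the central angle is θ = 2 arccos(1 − 2y/D) = 3.481 rad. Then A = (D²/8)(θ − sin θ) = 0.1264 m² and P = Dθ/2 = 0.8964 m.
Hydraulic radius R = A/P = 0.1264/0.8964 = 0.1411 m.
From Manning's equation, S = [nQ / (1 A R^(2/3))]² = [0.014 × 0.0513 / (1 × 0.1264 × 0.1411^(2/3))]² = 0.000439.

S = 0.000439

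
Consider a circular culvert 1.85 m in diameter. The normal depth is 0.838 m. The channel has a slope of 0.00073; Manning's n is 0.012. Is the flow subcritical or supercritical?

subcritical

For a circular section of diameter D = 1.85 m at depth y = 0.838 m, the central angle is θ = 2 arccos(1 − 2y/D) = 2.953 rad. Then A = (D²/8)(θ − sin θ) = 1.183 m² and P = Dθ/2 = 2.732 m.
Hydraulic radius R = A/P = 1.183/2.732 = 0.4332 m.
V = (1/n) R^(2/3) √S = (1/0.012) × 0.4332^(2/3) × √0.00073 = 1.289 m/s. Hydraulic depth D_h = A/T = 1.183/1.842 = 0.6425 m.
Froude number Fr = V/√(g·D_h) = 1.289/√(9.81×0.6425) = 0.513, which is less than 1, so the flow is subcritical.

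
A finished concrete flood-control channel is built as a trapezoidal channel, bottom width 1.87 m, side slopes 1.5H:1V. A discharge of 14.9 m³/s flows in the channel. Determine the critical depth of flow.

y_c = 1.32 m

At critical depth, Q² T / (g A³) = 1, i.e. A³/T = Q²/g = 14.9²/9.81 = 22.63.
Try y = 1.09 m: A³/T = 10.85 — low.
Try y = 1.58 m: A³/T = 45.48 — high.
Try y = 1.32 m: A³/T = 22.51 — close enough.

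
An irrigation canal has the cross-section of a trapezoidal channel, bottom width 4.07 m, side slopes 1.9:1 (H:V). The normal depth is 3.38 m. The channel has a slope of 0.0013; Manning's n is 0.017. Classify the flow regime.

With bottom width b = 4.07 m and side slope z = 1.9: A = (b + zy)y = (4.07 + 1.9×3.38)×3.38 = 35.46 m²; P = b + 2y√(1+z²) = 4.07 + 2×3.38×2.147 = 18.58 m.
Hydraulic radius R = A/P = 35.46/18.58 = 1.908 m.
V = (1/n) R^(2/3) √S = (1/0.017) × 1.908^(2/3) × √0.0013 = 3.263 m/s. Hydraulic depth D_h = A/T = 35.46/16.91 = 2.097 m.
Froude number Fr = V/√(g·D_h) = 3.263/√(9.81×2.097) = 0.719, which is less than 1, so the flow is subcritical.

subcritical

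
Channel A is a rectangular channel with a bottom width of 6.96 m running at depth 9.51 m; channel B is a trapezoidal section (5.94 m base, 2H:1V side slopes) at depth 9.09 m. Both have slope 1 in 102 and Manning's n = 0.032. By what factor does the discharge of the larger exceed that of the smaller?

Channel A: Flow area A = b·y = 6.96 × 9.51 = 66.19 m². Wetted perimeter P = b + 2y = 6.96 + 2×9.51 = 25.98 m. Hydraulic radius R = A/P = 66.19/25.98 = 2.548 m. Q_A = (1/0.032)·66.19·2.548^(2/3)·√0.009804 = 382 m³/s.
Channel B: With bottom width b = 5.94 m and side slope z = 2: A = (b + zy)y = (5.94 + 2×9.09)×9.09 = 219.3 m²; P = b + 2y√(1+z²) = 5.94 + 2×9.09×2.236 = 46.59 m. Hydraulic radius R = A/P = 219.3/46.59 = 4.706 m. Q_B = (1/0.032)·219.3·4.706^(2/3)·√0.009804 = 1905 m³/s.
The larger discharge is 1905 m³/s and the smaller is 382 m³/s; the ratio is 4.99.

4.99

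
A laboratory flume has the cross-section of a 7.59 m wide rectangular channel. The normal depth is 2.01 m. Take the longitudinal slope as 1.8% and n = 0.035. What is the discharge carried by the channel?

Q = 70.2 m³/s

Flow area A = b·y = 7.59 × 2.01 = 15.26 m². Wetted perimeter P = b + 2y = 7.59 + 2×2.01 = 11.61 m.
Hydraulic radius R = A/P = 15.26/11.61 = 1.314 m.
Manning's equation: Q = (1/n) A R^(2/3) S^(1/2) = (1/0.035) × 15.26 × 1.314^(2/3) × 0.018^(1/2) = 70.2 m³/s.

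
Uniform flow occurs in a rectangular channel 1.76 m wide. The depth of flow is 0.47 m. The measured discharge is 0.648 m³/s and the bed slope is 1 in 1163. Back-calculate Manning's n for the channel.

Flow area A = b·y = 1.76 × 0.47 = 0.8272 m². Wetted perimeter P = b + 2y = 1.76 + 2×0.47 = 2.7 m.
Hydraulic radius R = A/P = 0.8272/2.7 = 0.3064 m.
Rearranging Manning's equation: n = (1/Q) A R^(2/3) S^(1/2) = (1/0.648) × 0.8272 × 0.3064^(2/3) × √0.0008598 = 0.017.

n = 0.017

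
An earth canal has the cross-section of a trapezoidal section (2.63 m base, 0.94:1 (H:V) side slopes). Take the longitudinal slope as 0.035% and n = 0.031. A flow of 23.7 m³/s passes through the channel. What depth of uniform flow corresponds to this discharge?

y_n = 4.02 m

Manning's equation rearranged: A R^(2/3) = nQ / (1·√S) = 0.031 × 23.7 / (√0.00035) = 39.27.
Try y = 3.46 m: A R^(2/3) = 28.74 — short.
Try y = 4.02 m: A R^(2/3) = 39.32 — close enough.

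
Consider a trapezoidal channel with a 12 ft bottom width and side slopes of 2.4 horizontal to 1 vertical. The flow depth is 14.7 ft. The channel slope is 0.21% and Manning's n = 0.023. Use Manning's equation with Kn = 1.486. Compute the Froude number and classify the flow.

With bottom width b = 12 ft and side slope z = 2.4: A = (b + zy)y = (12 + 2.4×14.7)×14.7 = 695 ft²; P = b + 2y√(1+z²) = 12 + 2×14.7×2.6 = 88.44 ft.
Hydraulic radius R = A/P = 695/88.44 = 7.859 ft.
V = (1.486/n) R^(2/3) √S = (1.486/0.023) × 7.859^(2/3) × √0.0021 = 11.7 ft/s. Hydraulic depth D_h = A/T = 695/82.56 = 8.418 ft.
Froude number Fr = V/√(g·D_h) = 11.7/√(32.2×8.418) = 0.711, which is less than 1, so the flow is subcritical.

subcritical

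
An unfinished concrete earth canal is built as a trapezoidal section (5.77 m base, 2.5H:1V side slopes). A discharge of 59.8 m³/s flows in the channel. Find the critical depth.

y_c = 1.72 m

At critical depth, Q² T / (g A³) = 1, i.e. A³/T = Q²/g = 59.8²/9.81 = 364.5.
Try y = 1.27 m: A³/T = 121 — low.
Try y = 1.88 m: A³/T = 502.7 — high.
Try y = 1.72 m: A³/T = 361.6 — ≈ 364.5.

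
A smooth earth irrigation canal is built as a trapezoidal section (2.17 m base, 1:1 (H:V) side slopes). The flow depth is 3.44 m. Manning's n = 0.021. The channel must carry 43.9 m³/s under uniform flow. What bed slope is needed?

With bottom width b = 2.17 m and side slope z = 1: A = (b + zy)y = (2.17 + 1×3.44)×3.44 = 19.3 m²; P = b + 2y√(1+z²) = 2.17 + 2×3.44×1.414 = 11.9 m.
Hydraulic radius R = A/P = 19.3/11.9 = 1.622 m.
From Manning's equation, S = [nQ / (1 A R^(2/3))]² = [0.021 × 43.9 / (1 × 19.3 × 1.622^(2/3))]² = 0.0012.

S = 0.0012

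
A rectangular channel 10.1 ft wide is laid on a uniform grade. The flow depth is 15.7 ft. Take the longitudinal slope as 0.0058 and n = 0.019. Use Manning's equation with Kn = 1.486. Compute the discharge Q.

Q = 2310 ft³/s

Flow area A = b·y = 10.1 × 15.7 = 158.6 ft². Wetted perimeter P = b + 2y = 10.1 + 2×15.7 = 41.5 ft.
Hydraulic radius R = A/P = 158.6/41.5 = 3.821 ft.
Manning's equation: Q = (1.486/n) A R^(2/3) S^(1/2) = (1.486/0.019) × 158.6 × 3.821^(2/3) × 0.0058^(1/2) = 2310 ft³/s.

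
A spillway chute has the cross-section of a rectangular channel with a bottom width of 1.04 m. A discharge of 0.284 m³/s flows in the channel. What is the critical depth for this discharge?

y_c = 0.197 m

For a rectangular channel, critical depth y_c = (q²/g)^(1/3) where q = Q/b = 0.284/1.04 = 0.2731 m²/s.
So y_c = (0.2731²/9.81)^(1/3) = 0.197 m.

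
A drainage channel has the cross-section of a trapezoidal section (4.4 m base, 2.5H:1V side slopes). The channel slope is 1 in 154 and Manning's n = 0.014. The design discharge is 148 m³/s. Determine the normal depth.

y_n = 2.17 m

Manning's equation rearranged: A R^(2/3) = nQ / (1·√S) = 0.014 × 148 / (√0.006494) = 25.71.
Trying y = 1.63 m: A R^(2/3) = 14.26 — too small.
Trying y = 2.45 m: A R^(2/3) = 33.27 — too large.
Trying y = 2.17 m: A R^(2/3) = 25.73 — close enough.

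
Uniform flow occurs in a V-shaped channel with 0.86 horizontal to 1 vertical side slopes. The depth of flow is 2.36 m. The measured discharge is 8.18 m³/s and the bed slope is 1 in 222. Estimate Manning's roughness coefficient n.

n = 0.033

For a triangular section with side slope z = 0.86: A = zy² = 0.86×2.36² = 4.79 m²; P = 2y√(1+z²) = 2×2.36×1.319 = 6.225 m.
Hydraulic radius R = A/P = 4.79/6.225 = 0.7694 m.
Rearranging Manning's equation: n = (1/Q) A R^(2/3) S^(1/2) = (1/8.18) × 4.79 × 0.7694^(2/3) × √0.004505 = 0.033.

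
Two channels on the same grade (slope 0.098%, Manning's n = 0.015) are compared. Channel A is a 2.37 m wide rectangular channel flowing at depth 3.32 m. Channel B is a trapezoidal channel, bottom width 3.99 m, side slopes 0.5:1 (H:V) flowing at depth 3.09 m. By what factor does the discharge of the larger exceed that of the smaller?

Channel A: Flow area A = b·y = 2.37 × 3.32 = 7.868 m². Wetted perimeter P = b + 2y = 2.37 + 2×3.32 = 9.01 m. Hydraulic radius R = A/P = 7.868/9.01 = 0.8733 m. Q_A = (1/0.015)·7.868·0.8733^(2/3)·√0.00098 = 15 m³/s.
Channel B: With bottom width b = 3.99 m and side slope z = 0.5: A = (b + zy)y = (3.99 + 0.5×3.09)×3.09 = 17.1 m²; P = b + 2y√(1+z²) = 3.99 + 2×3.09×1.118 = 10.9 m. Hydraulic radius R = A/P = 17.1/10.9 = 1.569 m. Q_B = (1/0.015)·17.1·1.569^(2/3)·√0.00098 = 48.2 m³/s.
The larger discharge is 48.2 m³/s and the smaller is 15 m³/s; the ratio is 3.21.

3.21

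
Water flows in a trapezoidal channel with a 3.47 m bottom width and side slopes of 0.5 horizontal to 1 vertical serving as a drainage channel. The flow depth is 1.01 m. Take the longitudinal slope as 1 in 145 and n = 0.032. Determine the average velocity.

With bottom width b = 3.47 m and side slope z = 0.5: A = (b + zy)y = (3.47 + 0.5×1.01)×1.01 = 4.015 m²; P = b + 2y√(1+z²) = 3.47 + 2×1.01×1.118 = 5.728 m.
Hydraulic radius R = A/P = 4.015/5.728 = 0.7008 m.
From Manning's equation, V = (1/n) R^(2/3) S^(1/2) = (1/0.032) × 0.7008^(2/3) × 0.006897^(1/2) = 2.05 m/s.

V = 2.05 m/s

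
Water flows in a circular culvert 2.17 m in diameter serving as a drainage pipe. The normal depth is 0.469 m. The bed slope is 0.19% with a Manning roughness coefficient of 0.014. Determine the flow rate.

Q = 0.784 m³/s

For a circular section of diameter D = 2.17 m at depth y = 0.469 m, the central angle is θ = 2 arccos(1 − 2y/D) = 1.934 rad. Then A = (D²/8)(θ − sin θ) = 0.5882 m² and P = Dθ/2 = 2.098 m.
Hydraulic radius R = A/P = 0.5882/2.098 = 0.2803 m.
Manning's equation: Q = (1/n) A R^(2/3) S^(1/2) = (1/0.014) × 0.5882 × 0.2803^(2/3) × 0.0019^(1/2) = 0.784 m³/s.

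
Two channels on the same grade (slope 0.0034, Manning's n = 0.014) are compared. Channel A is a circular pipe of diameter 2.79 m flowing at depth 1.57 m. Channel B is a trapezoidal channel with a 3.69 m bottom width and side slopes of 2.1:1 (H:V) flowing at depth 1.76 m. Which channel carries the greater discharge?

Channel A: For a circular section of diameter D = 2.79 m at depth y = 1.57 m, the central angle is θ = 2 arccos(1 − 2y/D) = 3.393 rad. Then A = (D²/8)(θ − sin θ) = 3.544 m² and P = Dθ/2 = 4.733 m. Hydraulic radius R = A/P = 3.544/4.733 = 0.7487 m. Q_A = (1/0.014)·3.544·0.7487^(2/3)·√0.0034 = 12.17 m³/s.
Channel B: With bottom width b = 3.69 m and side slope z = 2.1: A = (b + zy)y = (3.69 + 2.1×1.76)×1.76 = 13 m²; P = b + 2y√(1+z²) = 3.69 + 2×1.76×2.326 = 11.88 m. Hydraulic radius R = A/P = 13/11.88 = 1.094 m. Q_B = (1/0.014)·13·1.094^(2/3)·√0.0034 = 57.5 m³/s.
Q_A = 12.17 m³/s vs Q_B = 57.5 m³/s, so channel B carries more.

channel B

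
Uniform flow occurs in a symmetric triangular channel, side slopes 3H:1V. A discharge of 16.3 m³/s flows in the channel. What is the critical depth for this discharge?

At critical depth, Q² T / (g A³) = 1, i.e. A³/T = Q²/g = 16.3²/9.81 = 27.08.
Trying y = 1.15 m: A³/T = 9.051 — low.
Trying y = 1.58 m: A³/T = 44.31 — high.
Trying y = 1.43 m: A³/T = 26.91 — matches.

y_c = 1.43 m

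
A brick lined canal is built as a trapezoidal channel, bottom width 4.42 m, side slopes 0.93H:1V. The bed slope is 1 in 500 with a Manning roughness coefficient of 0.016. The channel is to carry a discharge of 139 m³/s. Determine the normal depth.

Manning's equation rearranged: A R^(2/3) = nQ / (1·√S) = 0.016 × 139 / (√0.002) = 49.73.
At y = 4.53 m: A R^(2/3) = 68.71 — over.
At y = 2.68 m: A R^(2/3) = 25.11 — short.
At y = 3.84 m: A R^(2/3) = 49.65 — ≈ 49.73.

y_n = 3.84 m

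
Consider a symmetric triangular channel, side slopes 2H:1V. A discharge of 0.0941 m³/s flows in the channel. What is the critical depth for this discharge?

At critical depth, Q² T / (g A³) = 1, i.e. A³/T = Q²/g = 0.0941²/9.81 = 0.0009026.
Try y = 0.237 m: A³/T = 0.001495 — over.
Try y = 0.181 m: A³/T = 0.0003885 — short.
Try y = 0.214 m: A³/T = 0.0008976 — matches.

y_c = 0.214 m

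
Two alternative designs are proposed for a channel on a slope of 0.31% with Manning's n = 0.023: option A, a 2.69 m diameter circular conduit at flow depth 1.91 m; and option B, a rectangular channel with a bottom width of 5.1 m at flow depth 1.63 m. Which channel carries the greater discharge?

channel B

Channel A: For a circular section of diameter D = 2.69 m at depth y = 1.91 m, the central angle is θ = 2 arccos(1 − 2y/D) = 4.009 rad. Then A = (D²/8)(θ − sin θ) = 4.315 m² and P = Dθ/2 = 5.392 m. Hydraulic radius R = A/P = 4.315/5.392 = 0.8004 m. Q_A = (1/0.023)·4.315·0.8004^(2/3)·√0.0031 = 9.006 m³/s.
Channel B: Flow area A = b·y = 5.1 × 1.63 = 8.313 m². Wetted perimeter P = b + 2y = 5.1 + 2×1.63 = 8.36 m. Hydraulic radius R = A/P = 8.313/8.36 = 0.9944 m. Q_B = (1/0.023)·8.313·0.9944^(2/3)·√0.0031 = 20.05 m³/s.
Q_A = 9.006 m³/s vs Q_B = 20.05 m³/s, so channel B carries more.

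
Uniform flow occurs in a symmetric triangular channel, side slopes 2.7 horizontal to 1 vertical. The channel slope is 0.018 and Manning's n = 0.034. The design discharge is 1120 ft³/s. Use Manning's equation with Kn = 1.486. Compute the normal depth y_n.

y_n = 5.97 ft

Manning's equation rearranged: A R^(2/3) = nQ / (1.486·√S) = 0.034 × 1120 / (1.486 × √0.018) = 191.
At y = 4.82 ft: A R^(2/3) = 108 — short.
At y = 5.97 ft: A R^(2/3) = 191.1 — close enough.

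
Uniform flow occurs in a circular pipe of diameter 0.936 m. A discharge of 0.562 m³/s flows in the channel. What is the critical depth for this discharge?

At critical depth, Q² T / (g A³) = 1, i.e. A³/T = Q²/g = 0.562²/9.81 = 0.0322.
At y = 0.491 m: A³/T = 0.05226 — high.
At y = 0.383 m: A³/T = 0.0202 — low.
At y = 0.433 m: A³/T = 0.03232 — close enough.

y_c = 0.433 m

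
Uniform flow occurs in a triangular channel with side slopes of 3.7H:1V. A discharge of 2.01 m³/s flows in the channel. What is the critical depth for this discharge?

y_c = 0.57 m

At critical depth, Q² T / (g A³) = 1, i.e. A³/T = Q²/g = 2.01²/9.81 = 0.4118.
At y = 0.698 m: A³/T = 1.134 — high.
At y = 0.57 m: A³/T = 0.4119 — close enough.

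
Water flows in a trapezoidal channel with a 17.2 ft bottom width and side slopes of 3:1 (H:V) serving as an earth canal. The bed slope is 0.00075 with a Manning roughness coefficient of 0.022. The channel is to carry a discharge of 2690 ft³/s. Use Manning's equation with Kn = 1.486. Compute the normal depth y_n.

Manning's equation rearranged: A R^(2/3) = nQ / (1.486·√S) = 0.022 × 2690 / (1.486 × √0.00075) = 1454.
Trying y = 11.3 ft: A R^(2/3) = 2014 — high.
Trying y = 8.58 ft: A R^(2/3) = 1099 — low.
Trying y = 9.76 ft: A R^(2/3) = 1456 — matches.

y_n = 9.76 ft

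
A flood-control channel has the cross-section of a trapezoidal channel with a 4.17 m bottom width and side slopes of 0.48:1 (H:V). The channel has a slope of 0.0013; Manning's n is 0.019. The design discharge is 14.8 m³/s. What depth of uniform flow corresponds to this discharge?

Manning's equation rearranged: A R^(2/3) = nQ / (1·√S) = 0.019 × 14.8 / (√0.0013) = 7.799.
Try y = 1.24 m: A R^(2/3) = 5.318 — too small.
Try y = 1.7 m: A R^(2/3) = 8.853 — too large.
Try y = 1.57 m: A R^(2/3) = 7.782 — ≈ 7.799.

y_n = 1.57 m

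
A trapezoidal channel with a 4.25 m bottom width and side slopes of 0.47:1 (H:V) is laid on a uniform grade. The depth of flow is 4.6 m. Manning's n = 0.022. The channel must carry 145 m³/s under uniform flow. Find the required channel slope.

S = 0.0045

With bottom width b = 4.25 m and side slope z = 0.47: A = (b + zy)y = (4.25 + 0.47×4.6)×4.6 = 29.5 m²; P = b + 2y√(1+z²) = 4.25 + 2×4.6×1.105 = 14.42 m.
Hydraulic radius R = A/P = 29.5/14.42 = 2.046 m.
From Manning's equation, S = [nQ / (1 A R^(2/3))]² = [0.022 × 145 / (1 × 29.5 × 2.046^(2/3))]² = 0.0045.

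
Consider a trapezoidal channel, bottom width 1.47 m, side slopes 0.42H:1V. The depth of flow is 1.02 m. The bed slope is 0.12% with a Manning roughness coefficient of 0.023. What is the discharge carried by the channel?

With bottom width b = 1.47 m and side slope z = 0.42: A = (b + zy)y = (1.47 + 0.42×1.02)×1.02 = 1.936 m²; P = b + 2y√(1+z²) = 1.47 + 2×1.02×1.085 = 3.683 m.
Hydraulic radius R = A/P = 1.936/3.683 = 0.5258 m.
Manning's equation: Q = (1/n) A R^(2/3) S^(1/2) = (1/0.023) × 1.936 × 0.5258^(2/3) × 0.0012^(1/2) = 1.9 m³/s.

Q = 1.9 m³/s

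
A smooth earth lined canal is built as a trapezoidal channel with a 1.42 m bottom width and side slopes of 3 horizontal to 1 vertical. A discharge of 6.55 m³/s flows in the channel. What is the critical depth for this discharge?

y_c = 0.791 m

At critical depth, Q² T / (g A³) = 1, i.e. A³/T = Q²/g = 6.55²/9.81 = 4.373.
Try y = 0.576 m: A³/T = 1.223 — too small.
Try y = 0.994 m: A³/T = 11.35 — too large.
Try y = 0.791 m: A³/T = 4.38 — matches.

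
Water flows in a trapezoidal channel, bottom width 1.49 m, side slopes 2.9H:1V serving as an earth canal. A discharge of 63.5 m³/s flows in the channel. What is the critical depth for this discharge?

At critical depth, Q² T / (g A³) = 1, i.e. A³/T = Q²/g = 63.5²/9.81 = 411.
Try y = 2.72 m: A³/T = 961.3 — too large.
Try y = 2.26 m: A³/T = 411.6 — ≈ 411.

y_c = 2.26 m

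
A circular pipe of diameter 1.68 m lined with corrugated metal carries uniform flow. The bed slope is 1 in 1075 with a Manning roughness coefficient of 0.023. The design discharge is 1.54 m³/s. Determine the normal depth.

Manning's equation rearranged: A R^(2/3) = nQ / (1·√S) = 0.023 × 1.54 / (√0.0009302) = 1.161.
Try y = 1.5 m: A R^(2/3) = 1.32 — too large.
Try y = 0.912 m: A R^(2/3) = 0.7128 — too small.
Try y = 1.29 m: A R^(2/3) = 1.164 — matches.

y_n = 1.29 m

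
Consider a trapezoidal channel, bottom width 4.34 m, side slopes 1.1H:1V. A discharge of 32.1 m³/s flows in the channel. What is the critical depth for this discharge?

At critical depth, Q² T / (g A³) = 1, i.e. A³/T = Q²/g = 32.1²/9.81 = 105.
At y = 1.97 m: A³/T = 242.8 — too large.
At y = 1.36 m: A³/T = 68.19 — too small.
At y = 1.55 m: A³/T = 106.1 — matches.

y_c = 1.55 m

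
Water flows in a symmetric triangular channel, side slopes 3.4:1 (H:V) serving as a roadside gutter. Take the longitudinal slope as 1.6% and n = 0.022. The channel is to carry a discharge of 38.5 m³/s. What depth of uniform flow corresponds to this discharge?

y_n = 1.55 m

Manning's equation rearranged: A R^(2/3) = nQ / (1·√S) = 0.022 × 38.5 / (√0.016) = 6.696.
Trying y = 1.94 m: A R^(2/3) = 12.2 — too large.
Trying y = 1.06 m: A R^(2/3) = 2.434 — too small.
Trying y = 1.55 m: A R^(2/3) = 6.704 — ≈ 6.696.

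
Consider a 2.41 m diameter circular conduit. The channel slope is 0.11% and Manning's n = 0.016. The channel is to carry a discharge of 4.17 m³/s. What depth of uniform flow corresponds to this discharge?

Manning's equation rearranged: A R^(2/3) = nQ / (1·√S) = 0.016 × 4.17 / (√0.0011) = 2.012.
At y = 1.04 m: A R^(2/3) = 1.258 — low.
At y = 1.73 m: A R^(2/3) = 2.814 — high.
At y = 1.37 m: A R^(2/3) = 2.01 — matches.

y_n = 1.37 m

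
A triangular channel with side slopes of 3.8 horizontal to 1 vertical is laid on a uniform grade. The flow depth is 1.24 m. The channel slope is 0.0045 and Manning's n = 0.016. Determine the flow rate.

Q = 17.4 m³/s

For a triangular section with side slope z = 3.8: A = zy² = 3.8×1.24² = 5.843 m²; P = 2y√(1+z²) = 2×1.24×3.929 = 9.745 m.
Hydraulic radius R = A/P = 5.843/9.745 = 0.5996 m.
Manning's equation: Q = (1/n) A R^(2/3) S^(1/2) = (1/0.016) × 5.843 × 0.5996^(2/3) × 0.0045^(1/2) = 17.4 m³/s.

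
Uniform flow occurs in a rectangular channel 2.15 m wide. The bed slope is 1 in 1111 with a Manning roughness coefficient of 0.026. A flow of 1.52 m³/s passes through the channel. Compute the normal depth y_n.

y_n = 0.963 m

Manning's equation rearranged: A R^(2/3) = nQ / (1·√S) = 0.026 × 1.52 / (√0.0009001) = 1.317.
At y = 1.15 m: A R^(2/3) = 1.671 — too large.
At y = 0.759 m: A R^(2/3) = 0.951 — too small.
At y = 0.963 m: A R^(2/3) = 1.318 — ≈ 1.317.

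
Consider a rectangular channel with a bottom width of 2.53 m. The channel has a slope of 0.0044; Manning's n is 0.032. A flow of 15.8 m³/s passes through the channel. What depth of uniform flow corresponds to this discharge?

Manning's equation rearranged: A R^(2/3) = nQ / (1·√S) = 0.032 × 15.8 / (√0.0044) = 7.622.
Trying y = 2.89 m: A R^(2/3) = 6.714 — too small.
Trying y = 3.55 m: A R^(2/3) = 8.574 — too large.
Trying y = 3.21 m: A R^(2/3) = 7.612 — close enough.

y_n = 3.21 m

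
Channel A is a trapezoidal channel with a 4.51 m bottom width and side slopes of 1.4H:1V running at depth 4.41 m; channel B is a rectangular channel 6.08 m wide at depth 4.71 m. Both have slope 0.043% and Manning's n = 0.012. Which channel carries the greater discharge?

Channel A: With bottom width b = 4.51 m and side slope z = 1.4: A = (b + zy)y = (4.51 + 1.4×4.41)×4.41 = 47.12 m²; P = b + 2y√(1+z²) = 4.51 + 2×4.41×1.72 = 19.68 m. Hydraulic radius R = A/P = 47.12/19.68 = 2.394 m. Q_A = (1/0.012)·47.12·2.394^(2/3)·√0.00043 = 145.7 m³/s.
Channel B: Flow area A = b·y = 6.08 × 4.71 = 28.64 m². Wetted perimeter P = b + 2y = 6.08 + 2×4.71 = 15.5 m. Hydraulic radius R = A/P = 28.64/15.5 = 1.848 m. Q_B = (1/0.012)·28.64·1.848^(2/3)·√0.00043 = 74.51 m³/s.
Q_A = 145.7 m³/s vs Q_B = 74.51 m³/s, so channel A carries more.

channel A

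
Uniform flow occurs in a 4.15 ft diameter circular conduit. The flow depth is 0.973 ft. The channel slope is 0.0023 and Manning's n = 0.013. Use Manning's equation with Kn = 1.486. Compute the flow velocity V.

V = 3.79 ft/s

For a circular section of diameter D = 4.15 ft at depth y = 0.973 ft, the central angle is θ = 2 arccos(1 − 2y/D) = 2.022 rad. Then A = (D²/8)(θ − sin θ) = 2.415 ft² and P = Dθ/2 = 4.195 ft.
Hydraulic radius R = A/P = 2.415/4.195 = 0.5757 ft.
From Manning's equation, V = (1.486/n) R^(2/3) S^(1/2) = (1.486/0.013) × 0.5757^(2/3) × 0.0023^(1/2) = 3.79 ft/s.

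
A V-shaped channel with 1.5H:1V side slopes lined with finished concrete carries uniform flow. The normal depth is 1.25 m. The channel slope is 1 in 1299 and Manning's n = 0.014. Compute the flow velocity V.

V = 1.28 m/s

For a triangular section with side slope z = 1.5: A = zy² = 1.5×1.25² = 2.344 m²; P = 2y√(1+z²) = 2×1.25×1.803 = 4.507 m.
Hydraulic radius R = A/P = 2.344/4.507 = 0.52 m.
From Manning's equation, V = (1/n) R^(2/3) S^(1/2) = (1/0.014) × 0.52^(2/3) × 0.0007698^(1/2) = 1.28 m/s.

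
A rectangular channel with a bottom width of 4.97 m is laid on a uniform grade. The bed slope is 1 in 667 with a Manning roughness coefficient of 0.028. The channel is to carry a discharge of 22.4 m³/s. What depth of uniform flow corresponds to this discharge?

Manning's equation rearranged: A R^(2/3) = nQ / (1·√S) = 0.028 × 22.4 / (√0.001499) = 16.2.
Trying y = 1.92 m: A R^(2/3) = 10.06 — short.
Trying y = 3.18 m: A R^(2/3) = 19.73 — over.
Trying y = 2.73 m: A R^(2/3) = 16.17 — matches.

y_n = 2.73 m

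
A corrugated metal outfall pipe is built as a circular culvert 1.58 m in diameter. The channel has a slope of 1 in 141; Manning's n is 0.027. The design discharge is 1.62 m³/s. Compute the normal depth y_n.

y_n = 0.783 m

Manning's equation rearranged: A R^(2/3) = nQ / (1·√S) = 0.027 × 1.62 / (√0.007092) = 0.5194.
Try y = 0.554 m: A R^(2/3) = 0.2785 — short.
Try y = 0.783 m: A R^(2/3) = 0.5198 — matches.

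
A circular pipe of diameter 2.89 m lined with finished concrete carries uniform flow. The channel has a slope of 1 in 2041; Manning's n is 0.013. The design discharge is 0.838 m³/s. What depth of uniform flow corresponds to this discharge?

Manning's equation rearranged: A R^(2/3) = nQ / (1·√S) = 0.013 × 0.838 / (√0.00049) = 0.4922.
Try y = 0.707 m: A R^(2/3) = 0.693 — high.
Try y = 0.414 m: A R^(2/3) = 0.2334 — low.
Try y = 0.596 m: A R^(2/3) = 0.4921 — ≈ 0.4922.

y_n = 0.596 m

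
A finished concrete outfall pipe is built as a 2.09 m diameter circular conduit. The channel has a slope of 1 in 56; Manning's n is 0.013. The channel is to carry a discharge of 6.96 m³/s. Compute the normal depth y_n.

Manning's equation rearranged: A R^(2/3) = nQ / (1·√S) = 0.013 × 6.96 / (√0.01786) = 0.6771.
At y = 0.985 m: A R^(2/3) = 1.005 — over.
At y = 0.663 m: A R^(2/3) = 0.4854 — short.
At y = 0.791 m: A R^(2/3) = 0.6773 — close enough.

y_n = 0.791 m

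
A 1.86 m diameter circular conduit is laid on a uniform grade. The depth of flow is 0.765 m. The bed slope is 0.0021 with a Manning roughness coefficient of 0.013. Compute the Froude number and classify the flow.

subcritical

For a circular section of diameter D = 1.86 m at depth y = 0.765 m, the central angle is θ = 2 arccos(1 − 2y/D) = 2.785 rad. Then A = (D²/8)(θ − sin θ) = 1.053 m² and P = Dθ/2 = 2.59 m.
Hydraulic radius R = A/P = 1.053/2.59 = 0.4067 m.
V = (1/n) R^(2/3) √S = (1/0.013) × 0.4067^(2/3) × √0.0021 = 1.935 m/s. Hydraulic depth D_h = A/T = 1.053/1.83 = 0.5754 m.
Froude number Fr = V/√(g·D_h) = 1.935/√(9.81×0.5754) = 0.814, which is less than 1, so the flow is subcritical.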